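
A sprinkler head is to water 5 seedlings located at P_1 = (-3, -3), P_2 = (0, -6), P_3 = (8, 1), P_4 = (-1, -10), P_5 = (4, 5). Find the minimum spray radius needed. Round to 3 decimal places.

7.906

A smallest enclosing disk is always determined by at most three of the input points on its boundary.
The farthest pair is P_4–P_5 with squared distance 250. The circle on this segment as diameter has centre (1.5, -2.5) and r² = 250/4 = 62.5.
Check P_1: distance² to centre = 20.5 ≤ 62.5, so it lies inside.
All remaining points lie in this disk, and no smaller disk contains both endpoints, so this is the minimum enclosing circle.
r = √(62.5) ≈ 7.906.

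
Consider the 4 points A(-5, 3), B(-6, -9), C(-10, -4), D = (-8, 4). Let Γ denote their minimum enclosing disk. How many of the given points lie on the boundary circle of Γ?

The minimum enclosing circle of a finite set is fixed by two of the points (as a diameter) or three (as a circumcircle).
The farthest pair is B–D with squared distance 173. The circle on this segment as diameter has centre (-7, -2.5) and r² = 173/4 = 43.25.
Check A: distance² to centre = 34.25 ≤ 43.25, so it lies inside.
All remaining points lie in this disk, and no smaller disk contains both endpoints, so this is the minimum enclosing circle.
The points at distance exactly r from the centre are B, D — 2 points.

2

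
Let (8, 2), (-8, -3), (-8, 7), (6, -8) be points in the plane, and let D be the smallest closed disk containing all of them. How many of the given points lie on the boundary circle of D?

By Welzl's lemma the MEC is supported by two points (diametrically opposite) or three points (on a circumcircle).
The farthest pair is (-8, 7)–(6, -8) with squared distance 421. The circle on this segment as diameter has centre (-1, -0.5) and r² = 421/4 = 105.25.
Check (8, 2): distance² to centre = 87.25 ≤ 105.25, so it lies inside.
All remaining points lie in this disk, and no smaller disk contains both endpoints, so this is the minimum enclosing circle.
The points at distance exactly r from the centre are (-8, 7), (6, -8) — 2 points.

2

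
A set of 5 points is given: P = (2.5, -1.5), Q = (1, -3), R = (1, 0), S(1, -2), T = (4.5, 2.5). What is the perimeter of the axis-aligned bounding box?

18

Width = max x − min x = 4.5 − 1 = 3.5.
Height = max y − min y = 2.5 − (-3) = 5.5.
Perimeter = 2(3.5 + 5.5) = 18.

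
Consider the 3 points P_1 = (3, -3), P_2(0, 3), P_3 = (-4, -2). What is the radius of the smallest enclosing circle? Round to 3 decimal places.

3.894

Side lengths²: P_1P_2² = 45, P_1P_3² = 50, P_2P_3² = 41.
Since P_1P_3² = 50 < 45 + 41 = 86, the triangle is acute, so the smallest enclosing circle is the circumcircle.
Circumcentre = (-7/26, -23/26), r² = 5125/338.
r = √(5125/338) ≈ 3.894.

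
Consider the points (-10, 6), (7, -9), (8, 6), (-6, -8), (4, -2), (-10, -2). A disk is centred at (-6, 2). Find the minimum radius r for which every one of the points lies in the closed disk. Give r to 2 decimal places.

17.03

The required radius is the distance from (-6, 2) to the farthest point.
Squared distances: 32, 290, 212, 100, 116, 32.
Maximum is 290, attained at (7, -9).
r = √290 ≈ 17.03.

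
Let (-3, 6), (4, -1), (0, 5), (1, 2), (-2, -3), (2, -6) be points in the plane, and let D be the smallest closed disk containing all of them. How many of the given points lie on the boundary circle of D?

The farthest pair is (-3, 6)–(2, -6) with squared distance 169. The circle on this segment as diameter has centre (-0.5, 0) and r² = 169/4 = 42.25.
Check (4, -1): distance² to centre = 21.25 ≤ 42.25, so it lies inside.
All remaining points lie in this disk, and no smaller disk contains both endpoints, so this is the minimum enclosing circle.
The points at distance exactly r from the centre are (-3, 6), (2, -6) — 2 points.

2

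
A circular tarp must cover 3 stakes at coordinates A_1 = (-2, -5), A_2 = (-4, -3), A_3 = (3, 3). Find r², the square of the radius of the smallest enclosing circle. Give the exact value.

7565/338

Side lengths²: A_1A_2² = 8, A_1A_3² = 89, A_2A_3² = 85.
Since A_1A_3² = 89 < 85 + 8 = 93, the triangle is acute, so the smallest enclosing circle is the circumcircle.
Circumcentre = (5/26, -21/26), r² = 7565/338.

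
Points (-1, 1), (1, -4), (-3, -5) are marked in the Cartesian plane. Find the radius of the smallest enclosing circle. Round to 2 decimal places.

3.19

Call the three points A, B, C in the order given.
Side lengths²: AB² = 29, AC² = 40, BC² = 17.
Since AC² = 40 < 29 + 17 = 46, the triangle is acute, so the smallest enclosing circle is the circumcircle.
Circumcentre = (-35/22, -47/22), r² = 2465/242.
r = √(2465/242) ≈ 3.19.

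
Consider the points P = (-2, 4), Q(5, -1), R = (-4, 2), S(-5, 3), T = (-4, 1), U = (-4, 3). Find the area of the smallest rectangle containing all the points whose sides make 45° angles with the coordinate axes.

49

In coordinates u = x + y, v = x − y the rectangle is axis-aligned; the map (x,y)→(u,v) scales areas by 2.
u-values: 2, 4, -2, -2, -3, -1; range = 4 − (-3) = 7.
v-values: -6, 6, -6, -8, -5, -7; range = 6 − (-8) = 14.
Area = (7 × 14) / 2 = 49.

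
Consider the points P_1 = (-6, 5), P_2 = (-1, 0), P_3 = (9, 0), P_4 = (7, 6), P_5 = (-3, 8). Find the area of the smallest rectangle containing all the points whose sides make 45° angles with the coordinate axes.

140

In coordinates u = x + y, v = x − y the rectangle is axis-aligned; the map (x,y)→(u,v) scales areas by 2.
u-values: -1, -1, 9, 13, 5; range = 13 − (-1) = 14.
v-values: -11, -1, 9, 1, -11; range = 9 − (-11) = 20.
Area = (14 × 20) / 2 = 140.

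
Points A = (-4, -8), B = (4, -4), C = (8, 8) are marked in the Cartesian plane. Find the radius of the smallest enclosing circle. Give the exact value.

Side lengths²: AB² = 80, AC² = 400, BC² = 160.
Since AC² = 400 ≥ 160 + 80 = 240, the angle opposite AC is not acute, so the smallest enclosing circle has AC as diameter.
Centre = midpoint of AC = (2, 0), r² = 400/4 = 100.
r = √100 = 10.

10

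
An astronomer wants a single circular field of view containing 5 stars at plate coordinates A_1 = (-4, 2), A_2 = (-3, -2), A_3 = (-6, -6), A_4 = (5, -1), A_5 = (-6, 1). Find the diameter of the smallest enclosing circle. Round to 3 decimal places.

12.281

By Welzl's lemma the MEC is supported by two points (diametrically opposite) or three points (on a circumcircle).
The minimum enclosing circle is determined by three boundary points: A_3, A_4, A_5.
Their circumcentre is (-21/22, -2.5) with r² = 9125/242.
The farthest remaining point A_1 is at distance² 7145/242 ≤ 9125/242.
Diameter = 2r = 2√(9125/242) ≈ 12.281.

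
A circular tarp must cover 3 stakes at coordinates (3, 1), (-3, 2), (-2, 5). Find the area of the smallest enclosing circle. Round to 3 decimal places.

33.004

Call the three points A, B, C in the order given.
Side lengths²: AB² = 37, AC² = 41, BC² = 10.
Since AC² = 41 < 37 + 10 = 47, the triangle is acute, so the smallest enclosing circle is the circumcircle.
Circumcentre = (7/38, 99/38), r² = 7585/722.
Area = π·r² = π·7585/722 ≈ 33.004.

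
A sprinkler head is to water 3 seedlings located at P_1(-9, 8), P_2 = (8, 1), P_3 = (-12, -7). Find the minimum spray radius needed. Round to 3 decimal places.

10.975

Side lengths²: P_1P_2² = 338, P_1P_3² = 234, P_2P_3² = 464.
Since P_2P_3² = 464 < 338 + 234 = 572, the triangle is acute, so the smallest enclosing circle is the circumcircle.
Circumcentre = (-64/23, -24/23), r² = 63713/529.
r = √(63713/529) ≈ 10.975.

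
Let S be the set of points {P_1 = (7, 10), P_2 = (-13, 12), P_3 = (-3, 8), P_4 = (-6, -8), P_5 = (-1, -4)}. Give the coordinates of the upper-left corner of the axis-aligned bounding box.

(-13, 12)

x-range [-13, 7], y-range [-8, 12].
The upper-left corner is (-13, 12).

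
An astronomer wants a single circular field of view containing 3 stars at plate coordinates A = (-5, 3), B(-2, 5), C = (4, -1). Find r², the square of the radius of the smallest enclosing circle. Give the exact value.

24.25

Side lengths²: AB² = 13, AC² = 97, BC² = 72.
Since AC² = 97 ≥ 72 + 13 = 85, the angle opposite AC is not acute, so the smallest enclosing circle has AC as diameter.
Centre = midpoint of AC = (-0.5, 1), r² = 97/4 = 24.25.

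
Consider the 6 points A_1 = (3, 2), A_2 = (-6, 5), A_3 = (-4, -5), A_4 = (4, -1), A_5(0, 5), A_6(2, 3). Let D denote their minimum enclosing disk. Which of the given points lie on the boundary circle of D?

The minimum enclosing circle is determined by three boundary points: A_2, A_3, A_4.
Their circumcentre is (-20/11, 7/11) with r² = 4420/121.
The farthest remaining point A_1 is at distance² 3034/121 ≤ 4420/121.
The points at distance exactly r from the centre are A_2, A_3, A_4 — 3 points.

A_2, A_3, A_4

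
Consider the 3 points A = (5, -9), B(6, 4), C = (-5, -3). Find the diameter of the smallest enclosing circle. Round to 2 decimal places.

Side lengths²: AB² = 170, AC² = 136, BC² = 170.
Since BC² = 170 < 170 + 136 = 306, the triangle is acute, so the smallest enclosing circle is the circumcircle.
Circumcentre = (2.25, -2.25), r² = 53.125.
Diameter = 2r = 2√(53.125) ≈ 14.58.

14.58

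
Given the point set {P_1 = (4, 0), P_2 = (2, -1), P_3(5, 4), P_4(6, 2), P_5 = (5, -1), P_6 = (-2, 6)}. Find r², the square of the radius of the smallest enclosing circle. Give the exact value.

24.5

The minimum enclosing circle of a finite set is fixed by two of the points (as a diameter) or three (as a circumcircle).
The farthest pair is P_5–P_6 with squared distance 98. The circle on this segment as diameter has centre (1.5, 2.5) and r² = 98/4 = 24.5.
Check P_1: distance² to centre = 12.5 ≤ 24.5, so it lies inside.
All remaining points lie in this disk, and no smaller disk contains both endpoints, so this is the minimum enclosing circle.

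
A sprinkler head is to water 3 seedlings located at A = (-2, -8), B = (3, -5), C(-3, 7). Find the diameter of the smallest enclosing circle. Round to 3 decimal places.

15.033

Side lengths²: AB² = 34, AC² = 226, BC² = 180.
Since AC² = 226 ≥ 180 + 34 = 214, the angle opposite AC is not acute, so the smallest enclosing circle has AC as diameter.
Centre = midpoint of AC = (-2.5, -0.5), r² = 226/4 = 56.5.
Diameter = 2r = 2√(56.5) ≈ 15.033.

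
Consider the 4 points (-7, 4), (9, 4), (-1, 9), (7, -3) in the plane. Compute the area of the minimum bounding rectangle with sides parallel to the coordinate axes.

192

x ranges over [-7, 9], width 16.
y ranges over [-3, 9], height 12.
Area = 16 × 12 = 192.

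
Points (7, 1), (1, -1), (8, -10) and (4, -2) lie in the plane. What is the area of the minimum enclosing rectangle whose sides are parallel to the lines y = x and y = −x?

In coordinates u = x + y, v = x − y the rectangle is axis-aligned; the map (x,y)→(u,v) scales areas by 2.
u-values: 8, 0, -2, 2; range = 8 − (-2) = 10.
v-values: 6, 2, 18, 6; range = 18 − 2 = 16.
Area = (10 × 16) / 2 = 80.

80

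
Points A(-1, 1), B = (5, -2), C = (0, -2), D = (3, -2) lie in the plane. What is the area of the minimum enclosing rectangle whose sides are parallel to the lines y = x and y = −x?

22.5

In coordinates u = x + y, v = x − y the rectangle is axis-aligned; the map (x,y)→(u,v) scales areas by 2.
u-values: 0, 3, -2, 1; range = 3 − (-2) = 5.
v-values: -2, 7, 2, 5; range = 7 − (-2) = 9.
Area = (5 × 9) / 2 = 22.5.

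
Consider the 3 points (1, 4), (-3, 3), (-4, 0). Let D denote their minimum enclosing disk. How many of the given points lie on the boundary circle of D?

2

Call the three points A, B, C in the order given.
Side lengths²: AB² = 17, AC² = 41, BC² = 10.
Since AC² = 41 ≥ 17 + 10 = 27, the angle opposite AC is not acute, so the smallest enclosing circle has AC as diameter.
Centre = midpoint of AC = (-1.5, 2), r² = 41/4 = 10.25.
The points at distance exactly r from the centre are (1, 4), (-4, 0) — 2 points.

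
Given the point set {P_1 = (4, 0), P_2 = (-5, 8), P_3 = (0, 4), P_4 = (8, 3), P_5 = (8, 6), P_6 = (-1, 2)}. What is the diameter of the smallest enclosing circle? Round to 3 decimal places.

The minimum enclosing circle of a finite set is fixed by two of the points (as a diameter) or three (as a circumcircle).
The farthest pair is P_2–P_4 with squared distance 194. The circle on this segment as diameter has centre (1.5, 5.5) and r² = 194/4 = 48.5.
Check P_1: distance² to centre = 36.5 ≤ 48.5, so it lies inside.
All remaining points lie in this disk, and no smaller disk contains both endpoints, so this is the minimum enclosing circle.
Diameter = 2r = 2√(48.5) ≈ 13.928.

13.928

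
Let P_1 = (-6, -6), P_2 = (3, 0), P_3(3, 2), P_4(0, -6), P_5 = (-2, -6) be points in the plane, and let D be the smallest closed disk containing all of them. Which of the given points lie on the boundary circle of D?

The minimum enclosing circle of a finite set is fixed by two of the points (as a diameter) or three (as a circumcircle).
The farthest pair is P_1–P_3 with squared distance 145. The circle on this segment as diameter has centre (-1.5, -2) and r² = 145/4 = 36.25.
Check P_2: distance² to centre = 24.25 ≤ 36.25, so it lies inside.
All remaining points lie in this disk, and no smaller disk contains both endpoints, so this is the minimum enclosing circle.
The points at distance exactly r from the centre are P_1, P_3 — 2 points.

P_1, P_3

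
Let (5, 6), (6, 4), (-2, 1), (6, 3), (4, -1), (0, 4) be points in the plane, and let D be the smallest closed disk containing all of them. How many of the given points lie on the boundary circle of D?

3

A smallest enclosing disk is always determined by at most three of the input points on its boundary.
The minimum enclosing circle is determined by three boundary points: (5, 6), (-2, 1), (4, -1).
Their circumcentre is (43/22, 63/22) with r² = 4625/242.
The farthest remaining point (6, 4) is at distance² 4273/242 ≤ 4625/242.
The points at distance exactly r from the centre are (5, 6), (-2, 1), (4, -1) — 3 points.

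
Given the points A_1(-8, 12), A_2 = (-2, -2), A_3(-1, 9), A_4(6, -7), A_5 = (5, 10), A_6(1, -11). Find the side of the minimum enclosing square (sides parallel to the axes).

23

The bounding box has width 14 and height 23.
An axis-aligned square enclosing the set must have side ≥ max(width, height).
So the minimum side is max(14, 23) = 23.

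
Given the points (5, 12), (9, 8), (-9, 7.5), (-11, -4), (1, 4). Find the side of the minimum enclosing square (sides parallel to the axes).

The bounding box has width 20 and height 16.
An axis-aligned square enclosing the set must have side ≥ max(width, height).
So the minimum side is max(20, 16) = 20.

20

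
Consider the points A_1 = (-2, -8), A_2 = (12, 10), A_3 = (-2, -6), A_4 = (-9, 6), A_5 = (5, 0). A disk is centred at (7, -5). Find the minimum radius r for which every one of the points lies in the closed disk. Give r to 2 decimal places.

The required radius is the distance from (7, -5) to the farthest point.
Squared distances: 90, 250, 82, 377, 29.
Maximum is 377, attained at A_4.
r = √377 ≈ 19.42.

19.42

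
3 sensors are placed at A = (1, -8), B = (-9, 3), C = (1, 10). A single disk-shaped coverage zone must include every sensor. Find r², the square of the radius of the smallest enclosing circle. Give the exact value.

Side lengths²: AB² = 221, AC² = 324, BC² = 149.
Since AC² = 324 < 221 + 149 = 370, the triangle is acute, so the smallest enclosing circle is the circumcircle.
Circumcentre = (-0.15, 1), r² = 82.3225.

82.3225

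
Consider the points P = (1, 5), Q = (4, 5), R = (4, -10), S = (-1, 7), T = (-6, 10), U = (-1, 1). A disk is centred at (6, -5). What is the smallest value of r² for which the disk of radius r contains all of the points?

369

The required radius is the distance from (6, -5) to the farthest point.
Squared distances: 125, 104, 29, 193, 369, 85.
Maximum is 369, attained at T.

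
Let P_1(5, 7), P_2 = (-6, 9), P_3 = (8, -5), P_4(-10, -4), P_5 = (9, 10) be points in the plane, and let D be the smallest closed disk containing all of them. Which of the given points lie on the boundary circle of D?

P_4, P_5

A smallest enclosing disk is always determined by at most three of the input points on its boundary.
The farthest pair is P_4–P_5 with squared distance 557. The circle on this segment as diameter has centre (-0.5, 3) and r² = 557/4 = 139.25.
Check P_1: distance² to centre = 46.25 ≤ 139.25, so it lies inside.
All remaining points lie in this disk, and no smaller disk contains both endpoints, so this is the minimum enclosing circle.
The points at distance exactly r from the centre are P_4, P_5 — 2 points.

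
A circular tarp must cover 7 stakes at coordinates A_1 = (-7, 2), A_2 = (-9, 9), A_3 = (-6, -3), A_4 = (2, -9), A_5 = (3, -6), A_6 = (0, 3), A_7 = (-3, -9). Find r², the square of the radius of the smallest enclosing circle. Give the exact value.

The farthest pair is A_2–A_4 with squared distance 445. The circle on this segment as diameter has centre (-3.5, 0) and r² = 445/4 = 111.25.
Check A_1: distance² to centre = 16.25 ≤ 111.25, so it lies inside.
All remaining points lie in this disk, and no smaller disk contains both endpoints, so this is the minimum enclosing circle.

111.25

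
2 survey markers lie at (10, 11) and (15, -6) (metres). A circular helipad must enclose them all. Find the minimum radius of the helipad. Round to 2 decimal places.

8.86

The smallest circle enclosing two points has them as diameter endpoints.
Centre = midpoint = (12.5, 2.5); r² = |(10, 11)−(15, -6)|²/4 = 314/4 = 78.5.
r = √(78.5) ≈ 8.86.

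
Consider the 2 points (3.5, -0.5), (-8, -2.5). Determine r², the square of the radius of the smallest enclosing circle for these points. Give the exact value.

34.0625

The smallest circle enclosing two points has them as diameter endpoints.
Centre = midpoint = (-2.25, -1.5); r² = |(3.5, -0.5)−(-8, -2.5)|²/4 = 136.25/4 = 34.0625.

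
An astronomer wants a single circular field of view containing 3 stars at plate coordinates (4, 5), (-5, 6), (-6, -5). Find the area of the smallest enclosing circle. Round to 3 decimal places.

Call the three points A, B, C in the order given.
Side lengths²: AB² = 82, AC² = 200, BC² = 122.
Since AC² = 200 < 122 + 82 = 204, the triangle is acute, so the smallest enclosing circle is the circumcircle.
Circumcentre = (-1.1, 0.1), r² = 50.02.
Area = π·r² = π·50.02 ≈ 157.142.

157.142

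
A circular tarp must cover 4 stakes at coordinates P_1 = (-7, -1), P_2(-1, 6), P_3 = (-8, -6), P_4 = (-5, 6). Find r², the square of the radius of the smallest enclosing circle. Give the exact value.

By Welzl's lemma the MEC is supported by two points (diametrically opposite) or three points (on a circumcircle).
The farthest pair is P_2–P_3 with squared distance 193. The circle on this segment as diameter has centre (-4.5, 0) and r² = 193/4 = 48.25.
Check P_1: distance² to centre = 7.25 ≤ 48.25, so it lies inside.
All remaining points lie in this disk, and no smaller disk contains both endpoints, so this is the minimum enclosing circle.

48.25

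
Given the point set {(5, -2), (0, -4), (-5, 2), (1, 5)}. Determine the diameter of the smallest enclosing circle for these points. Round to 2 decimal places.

10.77

The minimum enclosing circle of a finite set is fixed by two of the points (as a diameter) or three (as a circumcircle).
The farthest pair is (5, -2)–(-5, 2) with squared distance 116. The circle on this segment as diameter has centre (0, 0) and r² = 116/4 = 29.
Check (0, -4): distance² to centre = 16 ≤ 29, so it lies inside.
All remaining points lie in this disk, and no smaller disk contains both endpoints, so this is the minimum enclosing circle.
Diameter = 2r = 2√29 ≈ 10.77.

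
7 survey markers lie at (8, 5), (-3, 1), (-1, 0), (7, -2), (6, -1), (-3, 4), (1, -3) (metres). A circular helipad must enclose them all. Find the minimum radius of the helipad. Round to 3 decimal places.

5.992

A smallest enclosing disk is always determined by at most three of the input points on its boundary.
The minimum enclosing circle is determined by three boundary points: (8, 5), (7, -2), (-3, 4).
Their circumcentre is (103/38, 83/38) with r² = 25925/722.
The farthest remaining point (-3, 1) is at distance² 24557/722 ≤ 25925/722.
r = √(25925/722) ≈ 5.992.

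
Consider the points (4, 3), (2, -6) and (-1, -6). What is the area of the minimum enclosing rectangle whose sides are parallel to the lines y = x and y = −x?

In coordinates u = x + y, v = x − y the rectangle is axis-aligned; the map (x,y)→(u,v) scales areas by 2.
u-values: 7, -4, -7; range = 7 − (-7) = 14.
v-values: 1, 8, 5; range = 8 − 1 = 7.
Area = (14 × 7) / 2 = 49.

49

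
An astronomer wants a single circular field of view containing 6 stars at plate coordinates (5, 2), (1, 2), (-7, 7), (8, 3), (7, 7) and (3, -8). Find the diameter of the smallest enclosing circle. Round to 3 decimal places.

A smallest enclosing disk is always determined by at most three of the input points on its boundary.
The minimum enclosing circle is determined by three boundary points: (-7, 7), (7, 7), (3, -8).
Their circumcentre is (0, 5/6) with r² = 3133/36.
The farthest remaining point (8, 3) is at distance² 2473/36 ≤ 3133/36.
Diameter = 2r = 2√(3133/36) ≈ 18.658.

18.658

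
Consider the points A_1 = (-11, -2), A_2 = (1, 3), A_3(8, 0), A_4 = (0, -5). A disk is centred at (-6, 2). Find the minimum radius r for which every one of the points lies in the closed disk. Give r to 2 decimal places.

The required radius is the distance from (-6, 2) to the farthest point.
Squared distances: 41, 50, 200, 85.
Maximum is 200, attained at A_3.
r = √200 ≈ 14.14.

14.14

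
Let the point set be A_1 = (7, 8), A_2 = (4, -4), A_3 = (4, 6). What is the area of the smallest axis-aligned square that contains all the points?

144

The bounding box has width 3 and height 12.
An axis-aligned square enclosing the set must have side ≥ max(width, height).
So the minimum side is max(3, 12) = 12.
Area = 12² = 144.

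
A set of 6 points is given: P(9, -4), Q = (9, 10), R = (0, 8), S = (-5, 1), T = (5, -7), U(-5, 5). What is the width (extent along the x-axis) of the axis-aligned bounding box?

14

max x = 9, min x = -5, so width = 14.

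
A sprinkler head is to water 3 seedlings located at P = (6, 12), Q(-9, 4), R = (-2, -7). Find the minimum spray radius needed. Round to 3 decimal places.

Side lengths²: PQ² = 289, PR² = 425, QR² = 170.
Since PR² = 425 < 289 + 170 = 459, the triangle is acute, so the smallest enclosing circle is the circumcircle.
Circumcentre = (33/26, 73/26), r² = 36125/338.
r = √(36125/338) ≈ 10.338.

10.338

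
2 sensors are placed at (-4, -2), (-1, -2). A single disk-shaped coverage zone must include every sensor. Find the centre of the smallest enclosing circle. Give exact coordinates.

(-2.5, -2)

The smallest circle enclosing two points has them as diameter endpoints.
Centre = midpoint = (-2.5, -2); r² = |(-4, -2)−(-1, -2)|²/4 = 9/4 = 2.25.
Centre = (-2.5, -2).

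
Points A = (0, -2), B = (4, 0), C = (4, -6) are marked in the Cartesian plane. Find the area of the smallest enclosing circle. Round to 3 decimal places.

Side lengths²: AB² = 20, AC² = 32, BC² = 36.
Since BC² = 36 < 32 + 20 = 52, the triangle is acute, so the smallest enclosing circle is the circumcircle.
Circumcentre = (3, -3), r² = 10.
Area = π·r² = π·10 ≈ 31.416.

31.416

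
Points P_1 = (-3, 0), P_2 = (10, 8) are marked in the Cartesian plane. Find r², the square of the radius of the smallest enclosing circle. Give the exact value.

58.25

The smallest circle enclosing two points has them as diameter endpoints.
Centre = midpoint = (3.5, 4); r² = |P_1P_2|²/4 = 233/4 = 58.25.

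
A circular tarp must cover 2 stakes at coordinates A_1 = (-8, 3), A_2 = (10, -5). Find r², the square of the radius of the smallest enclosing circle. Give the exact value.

The smallest circle enclosing two points has them as diameter endpoints.
Centre = midpoint = (1, -1); r² = |A_1A_2|²/4 = 388/4 = 97.

97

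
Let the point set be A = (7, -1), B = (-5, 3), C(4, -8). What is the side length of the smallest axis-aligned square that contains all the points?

The bounding box has width 12 and height 11.
An axis-aligned square enclosing the set must have side ≥ max(width, height).
So the minimum side is max(12, 11) = 12.

12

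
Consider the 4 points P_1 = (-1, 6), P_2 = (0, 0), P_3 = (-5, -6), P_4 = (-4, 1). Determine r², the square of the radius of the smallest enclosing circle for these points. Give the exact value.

The minimum enclosing circle of a finite set is fixed by two of the points (as a diameter) or three (as a circumcircle).
The farthest pair is P_1–P_3 with squared distance 160. The circle on this segment as diameter has centre (-3, 0) and r² = 160/4 = 40.
Check P_2: distance² to centre = 9 ≤ 40, so it lies inside.
All remaining points lie in this disk, and no smaller disk contains both endpoints, so this is the minimum enclosing circle.

40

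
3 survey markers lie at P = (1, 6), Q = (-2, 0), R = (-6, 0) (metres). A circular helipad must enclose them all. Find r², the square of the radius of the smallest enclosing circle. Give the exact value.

Side lengths²: PQ² = 45, PR² = 85, QR² = 16.
Since PR² = 85 ≥ 45 + 16 = 61, the angle opposite PR is not acute, so the smallest enclosing circle has PR as diameter.
Centre = midpoint of PR = (-2.5, 3), r² = 85/4 = 21.25.

21.25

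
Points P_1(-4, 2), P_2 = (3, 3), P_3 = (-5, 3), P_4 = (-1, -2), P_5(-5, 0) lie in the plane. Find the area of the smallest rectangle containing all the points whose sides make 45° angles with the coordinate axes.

In coordinates u = x + y, v = x − y the rectangle is axis-aligned; the map (x,y)→(u,v) scales areas by 2.
u-values: -2, 6, -2, -3, -5; range = 6 − (-5) = 11.
v-values: -6, 0, -8, 1, -5; range = 1 − (-8) = 9.
Area = (11 × 9) / 2 = 49.5.

49.5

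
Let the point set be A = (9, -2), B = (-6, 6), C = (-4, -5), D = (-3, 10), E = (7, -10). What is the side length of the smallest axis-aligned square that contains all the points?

The bounding box has width 15 and height 20.
An axis-aligned square enclosing the set must have side ≥ max(width, height).
So the minimum side is max(15, 20) = 20.

20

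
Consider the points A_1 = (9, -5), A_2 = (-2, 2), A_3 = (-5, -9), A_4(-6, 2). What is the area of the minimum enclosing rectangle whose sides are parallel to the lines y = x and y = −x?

198

In coordinates u = x + y, v = x − y the rectangle is axis-aligned; the map (x,y)→(u,v) scales areas by 2.
u-values: 4, 0, -14, -4; range = 4 − (-14) = 18.
v-values: 14, -4, 4, -8; range = 14 − (-8) = 22.
Area = (18 × 22) / 2 = 198.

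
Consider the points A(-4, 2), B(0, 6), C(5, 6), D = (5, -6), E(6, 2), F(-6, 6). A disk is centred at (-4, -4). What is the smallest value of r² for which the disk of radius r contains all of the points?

The required radius is the distance from (-4, -4) to the farthest point.
Squared distances: 36, 116, 181, 85, 136, 104.
Maximum is 181, attained at C.

181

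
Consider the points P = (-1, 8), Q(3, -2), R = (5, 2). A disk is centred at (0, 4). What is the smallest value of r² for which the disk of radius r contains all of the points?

45

The required radius is the distance from (0, 4) to the farthest point.
Squared distances: 17, 45, 29.
Maximum is 45, attained at Q.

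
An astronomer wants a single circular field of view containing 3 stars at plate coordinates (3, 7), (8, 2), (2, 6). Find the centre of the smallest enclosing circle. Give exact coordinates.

(5, 4)

Call the three points A, B, C in the order given.
Side lengths²: AB² = 50, AC² = 2, BC² = 52.
Since BC² = 52 ≥ 50 + 2 = 52, the angle opposite BC is not acute, so the smallest enclosing circle has BC as diameter.
Centre = midpoint of BC = (5, 4), r² = 52/4 = 13.
Centre = (5, 4).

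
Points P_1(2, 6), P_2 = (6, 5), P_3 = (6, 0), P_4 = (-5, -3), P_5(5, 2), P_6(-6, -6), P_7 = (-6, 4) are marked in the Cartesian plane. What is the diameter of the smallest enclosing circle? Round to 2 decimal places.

The minimum enclosing circle of a finite set is fixed by two of the points (as a diameter) or three (as a circumcircle).
The farthest pair is P_2–P_6 with squared distance 265. The circle on this segment as diameter has centre (0, -0.5) and r² = 265/4 = 66.25.
Check P_1: distance² to centre = 46.25 ≤ 66.25, so it lies inside.
All remaining points lie in this disk, and no smaller disk contains both endpoints, so this is the minimum enclosing circle.
Diameter = 2r = 2√(66.25) ≈ 16.28.

16.28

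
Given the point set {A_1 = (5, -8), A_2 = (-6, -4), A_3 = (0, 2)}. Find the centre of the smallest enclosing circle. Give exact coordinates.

Side lengths²: A_1A_2² = 137, A_1A_3² = 125, A_2A_3² = 72.
Since A_1A_2² = 137 < 125 + 72 = 197, the triangle is acute, so the smallest enclosing circle is the circumcircle.
Circumcentre = (1/6, -25/6), r² = 685/18.
Centre = (1/6, -25/6).

(1/6, -25/6)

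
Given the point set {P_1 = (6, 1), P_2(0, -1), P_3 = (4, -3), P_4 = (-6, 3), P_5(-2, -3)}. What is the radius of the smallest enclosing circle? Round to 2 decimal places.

6.10

The minimum enclosing circle is determined by three boundary points: P_1, P_3, P_4.
Their circumcentre is (-1/13, 20/13) with r² = 6290/169.
The farthest remaining point P_5 is at distance² 4106/169 ≤ 6290/169.
r = √(6290/169) ≈ 6.10.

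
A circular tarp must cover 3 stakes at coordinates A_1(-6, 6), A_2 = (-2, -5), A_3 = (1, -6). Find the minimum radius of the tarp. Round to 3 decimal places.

6.946

Side lengths²: A_1A_2² = 137, A_1A_3² = 193, A_2A_3² = 10.
Since A_1A_3² = 193 ≥ 137 + 10 = 147, the angle opposite A_1A_3 is not acute, so the smallest enclosing circle has A_1A_3 as diameter.
Centre = midpoint of A_1A_3 = (-2.5, 0), r² = 193/4 = 48.25.
r = √(48.25) ≈ 6.946.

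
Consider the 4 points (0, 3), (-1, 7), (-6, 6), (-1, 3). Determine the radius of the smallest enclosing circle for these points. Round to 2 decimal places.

A smallest enclosing disk is always determined by at most three of the input points on its boundary.
The farthest pair is (0, 3)–(-6, 6) with squared distance 45. The circle on this segment as diameter has centre (-3, 4.5) and r² = 45/4 = 11.25.
Check (-1, 7): distance² to centre = 10.25 ≤ 11.25, so it lies inside.
All remaining points lie in this disk, and no smaller disk contains both endpoints, so this is the minimum enclosing circle.
r = √(11.25) ≈ 3.35.

3.35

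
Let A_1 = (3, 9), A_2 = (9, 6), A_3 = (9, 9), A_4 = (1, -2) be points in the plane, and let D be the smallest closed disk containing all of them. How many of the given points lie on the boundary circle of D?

2

The minimum enclosing circle of a finite set is fixed by two of the points (as a diameter) or three (as a circumcircle).
The farthest pair is A_3–A_4 with squared distance 185. The circle on this segment as diameter has centre (5, 3.5) and r² = 185/4 = 46.25.
Check A_1: distance² to centre = 34.25 ≤ 46.25, so it lies inside.
All remaining points lie in this disk, and no smaller disk contains both endpoints, so this is the minimum enclosing circle.
The points at distance exactly r from the centre are A_3, A_4 — 2 points.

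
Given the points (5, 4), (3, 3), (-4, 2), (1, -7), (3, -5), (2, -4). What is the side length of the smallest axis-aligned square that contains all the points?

The bounding box has width 9 and height 11.
An axis-aligned square enclosing the set must have side ≥ max(width, height).
So the minimum side is max(9, 11) = 11.

11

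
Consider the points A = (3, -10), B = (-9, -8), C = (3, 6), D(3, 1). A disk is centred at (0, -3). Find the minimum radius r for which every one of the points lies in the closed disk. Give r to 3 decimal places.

10.296

The required radius is the distance from (0, -3) to the farthest point.
Squared distances: 58, 106, 90, 25.
Maximum is 106, attained at B.
r = √106 ≈ 10.296.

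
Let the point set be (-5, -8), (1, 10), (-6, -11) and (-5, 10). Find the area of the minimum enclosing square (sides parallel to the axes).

The bounding box has width 7 and height 21.
An axis-aligned square enclosing the set must have side ≥ max(width, height).
So the minimum side is max(7, 21) = 21.
Area = 21² = 441.

441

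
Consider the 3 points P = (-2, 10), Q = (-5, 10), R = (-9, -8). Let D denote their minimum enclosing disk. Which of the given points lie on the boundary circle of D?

P, R

Side lengths²: PQ² = 9, PR² = 373, QR² = 340.
Since PR² = 373 ≥ 340 + 9 = 349, the angle opposite PR is not acute, so the smallest enclosing circle has PR as diameter.
Centre = midpoint of PR = (-5.5, 1), r² = 373/4 = 93.25.
The points at distance exactly r from the centre are P, R — 2 points.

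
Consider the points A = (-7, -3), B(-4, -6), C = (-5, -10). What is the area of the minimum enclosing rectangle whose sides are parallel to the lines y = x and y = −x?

22.5

In coordinates u = x + y, v = x − y the rectangle is axis-aligned; the map (x,y)→(u,v) scales areas by 2.
u-values: -10, -10, -15; range = -10 − (-15) = 5.
v-values: -4, 2, 5; range = 5 − (-4) = 9.
Area = (5 × 9) / 2 = 22.5.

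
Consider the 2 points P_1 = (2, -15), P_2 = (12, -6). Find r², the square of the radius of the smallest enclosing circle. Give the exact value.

The smallest circle enclosing two points has them as diameter endpoints.
Centre = midpoint = (7, -10.5); r² = |P_1P_2|²/4 = 181/4 = 45.25.

45.25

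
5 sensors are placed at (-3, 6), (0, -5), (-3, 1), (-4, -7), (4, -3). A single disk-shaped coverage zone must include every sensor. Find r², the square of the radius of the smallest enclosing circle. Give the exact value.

44.2

A smallest enclosing disk is always determined by at most three of the input points on its boundary.
The minimum enclosing circle is determined by three boundary points: (-3, 6), (-4, -7), (4, -3).
Their circumcentre is (-2.2, -0.6) with r² = 44.2.
The farthest remaining point (0, -5) is at distance² 24.2 ≤ 44.2.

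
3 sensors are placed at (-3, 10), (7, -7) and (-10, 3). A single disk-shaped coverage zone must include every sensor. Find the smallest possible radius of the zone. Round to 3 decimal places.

Call the three points A, B, C in the order given.
Side lengths²: AB² = 389, AC² = 98, BC² = 389.
Since BC² = 389 < 389 + 98 = 487, the triangle is acute, so the smallest enclosing circle is the circumcircle.
Circumcentre = (-11/54, 11/54), r² = 151321/1458.
r = √(151321/1458) ≈ 10.188.

10.188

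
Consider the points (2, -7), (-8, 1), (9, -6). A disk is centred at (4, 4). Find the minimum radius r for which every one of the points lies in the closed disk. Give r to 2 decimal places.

12.37

The required radius is the distance from (4, 4) to the farthest point.
Squared distances: 125, 153, 125.
Maximum is 153, attained at (-8, 1).
r = √153 ≈ 12.37.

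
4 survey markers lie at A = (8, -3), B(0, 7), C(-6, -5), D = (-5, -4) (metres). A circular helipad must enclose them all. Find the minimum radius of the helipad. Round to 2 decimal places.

By Welzl's lemma the MEC is supported by two points (diametrically opposite) or three points (on a circumcircle).
The minimum enclosing circle is determined by three boundary points: A, B, C.
Their circumcentre is (7/13, -10/13) with r² = 10250/169.
The farthest remaining point D is at distance² 6948/169 ≤ 10250/169.
r = √(10250/169) ≈ 7.79.

7.79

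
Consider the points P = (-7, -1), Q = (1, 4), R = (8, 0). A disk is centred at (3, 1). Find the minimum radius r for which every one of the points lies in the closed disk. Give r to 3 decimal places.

10.198

The required radius is the distance from (3, 1) to the farthest point.
Squared distances: 104, 13, 26.
Maximum is 104, attained at P.
r = √104 ≈ 10.198.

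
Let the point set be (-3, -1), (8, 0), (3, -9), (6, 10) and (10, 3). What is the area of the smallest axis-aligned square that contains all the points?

361

The bounding box has width 13 and height 19.
An axis-aligned square enclosing the set must have side ≥ max(width, height).
So the minimum side is max(13, 19) = 19.
Area = 19² = 361.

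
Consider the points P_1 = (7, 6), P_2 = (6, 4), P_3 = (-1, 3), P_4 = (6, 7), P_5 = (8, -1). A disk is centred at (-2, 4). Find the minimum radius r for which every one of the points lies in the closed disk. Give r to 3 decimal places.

11.180

The required radius is the distance from (-2, 4) to the farthest point.
Squared distances: 85, 64, 2, 73, 125.
Maximum is 125, attained at P_5.
r = √125 ≈ 11.180.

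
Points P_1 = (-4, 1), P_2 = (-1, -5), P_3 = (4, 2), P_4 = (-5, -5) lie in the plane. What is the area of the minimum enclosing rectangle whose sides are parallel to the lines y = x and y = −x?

In coordinates u = x + y, v = x − y the rectangle is axis-aligned; the map (x,y)→(u,v) scales areas by 2.
u-values: -3, -6, 6, -10; range = 6 − (-10) = 16.
v-values: -5, 4, 2, 0; range = 4 − (-5) = 9.
Area = (16 × 9) / 2 = 72.

72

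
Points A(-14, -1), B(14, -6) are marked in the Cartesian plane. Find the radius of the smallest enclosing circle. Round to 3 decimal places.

The smallest circle enclosing two points has them as diameter endpoints.
Centre = midpoint = (0, -3.5); r² = |AB|²/4 = 809/4 = 202.25.
r = √(202.25) ≈ 14.221.

14.221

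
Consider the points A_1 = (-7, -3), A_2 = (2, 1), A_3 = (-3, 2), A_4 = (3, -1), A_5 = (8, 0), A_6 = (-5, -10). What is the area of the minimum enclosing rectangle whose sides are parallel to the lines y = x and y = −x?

In coordinates u = x + y, v = x − y the rectangle is axis-aligned; the map (x,y)→(u,v) scales areas by 2.
u-values: -10, 3, -1, 2, 8, -15; range = 8 − (-15) = 23.
v-values: -4, 1, -5, 4, 8, 5; range = 8 − (-5) = 13.
Area = (23 × 13) / 2 = 149.5.

149.5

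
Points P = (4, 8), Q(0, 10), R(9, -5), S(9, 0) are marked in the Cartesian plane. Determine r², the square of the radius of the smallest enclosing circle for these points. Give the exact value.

The minimum enclosing circle of a finite set is fixed by two of the points (as a diameter) or three (as a circumcircle).
The farthest pair is Q–R with squared distance 306. The circle on this segment as diameter has centre (4.5, 2.5) and r² = 306/4 = 76.5.
Check P: distance² to centre = 30.5 ≤ 76.5, so it lies inside.
All remaining points lie in this disk, and no smaller disk contains both endpoints, so this is the minimum enclosing circle.

76.5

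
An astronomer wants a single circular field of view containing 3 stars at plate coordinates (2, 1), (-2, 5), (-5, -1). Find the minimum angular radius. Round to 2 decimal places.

Call the three points A, B, C in the order given.
Side lengths²: AB² = 32, AC² = 53, BC² = 45.
Since AC² = 53 < 45 + 32 = 77, the triangle is acute, so the smallest enclosing circle is the circumcircle.
Circumcentre = (-11/6, 7/6), r² = 265/18.
r = √(265/18) ≈ 3.84.

3.84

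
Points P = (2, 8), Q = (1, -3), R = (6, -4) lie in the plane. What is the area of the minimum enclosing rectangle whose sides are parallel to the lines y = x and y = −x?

In coordinates u = x + y, v = x − y the rectangle is axis-aligned; the map (x,y)→(u,v) scales areas by 2.
u-values: 10, -2, 2; range = 10 − (-2) = 12.
v-values: -6, 4, 10; range = 10 − (-6) = 16.
Area = (12 × 16) / 2 = 96.

96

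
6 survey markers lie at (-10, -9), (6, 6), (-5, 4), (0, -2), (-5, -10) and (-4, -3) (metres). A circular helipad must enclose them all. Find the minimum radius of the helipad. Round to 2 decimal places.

The minimum enclosing circle of a finite set is fixed by two of the points (as a diameter) or three (as a circumcircle).
The farthest pair is (-10, -9)–(6, 6) with squared distance 481. The circle on this segment as diameter has centre (-2, -1.5) and r² = 481/4 = 120.25.
Check (-5, 4): distance² to centre = 39.25 ≤ 120.25, so it lies inside.
All remaining points lie in this disk, and no smaller disk contains both endpoints, so this is the minimum enclosing circle.
r = √(120.25) ≈ 10.97.

10.97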